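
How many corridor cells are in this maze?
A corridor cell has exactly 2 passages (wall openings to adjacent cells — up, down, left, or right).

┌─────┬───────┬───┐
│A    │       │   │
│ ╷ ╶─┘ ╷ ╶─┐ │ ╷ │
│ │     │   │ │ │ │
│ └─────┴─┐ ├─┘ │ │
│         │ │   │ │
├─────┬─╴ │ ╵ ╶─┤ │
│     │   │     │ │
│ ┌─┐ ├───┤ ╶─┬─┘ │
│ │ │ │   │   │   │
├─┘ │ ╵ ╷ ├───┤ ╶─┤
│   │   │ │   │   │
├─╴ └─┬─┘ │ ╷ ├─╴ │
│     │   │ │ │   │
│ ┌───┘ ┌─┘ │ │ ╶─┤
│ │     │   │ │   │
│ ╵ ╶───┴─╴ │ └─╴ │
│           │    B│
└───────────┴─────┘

Counting cells with exactly 2 passages:
Total corridor cells: 63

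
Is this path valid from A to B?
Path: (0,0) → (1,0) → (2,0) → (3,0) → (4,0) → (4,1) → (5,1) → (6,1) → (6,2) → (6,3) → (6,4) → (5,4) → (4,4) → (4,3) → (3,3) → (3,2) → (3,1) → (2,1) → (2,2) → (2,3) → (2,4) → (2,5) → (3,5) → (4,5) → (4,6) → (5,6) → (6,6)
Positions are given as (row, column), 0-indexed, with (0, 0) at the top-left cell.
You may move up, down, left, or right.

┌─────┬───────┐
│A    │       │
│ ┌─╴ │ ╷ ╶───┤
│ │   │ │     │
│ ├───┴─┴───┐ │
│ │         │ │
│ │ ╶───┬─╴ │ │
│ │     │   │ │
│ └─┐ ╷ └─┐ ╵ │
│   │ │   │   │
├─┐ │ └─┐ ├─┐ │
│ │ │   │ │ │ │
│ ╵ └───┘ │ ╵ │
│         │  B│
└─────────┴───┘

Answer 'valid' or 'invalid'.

Checking path validity:
Result: All consecutive moves are passable.

valid

Correct solution:

┌─────┬───────┐
│A    │       │
│ ┌─╴ │ ╷ ╶───┤
│↓│   │ │     │
│ ├───┴─┴───┐ │
│↓│↱ → → → ↓│ │
│ │ ╶───┬─╴ │ │
│↓│↑ ← ↰│  ↓│ │
│ └─┐ ╷ └─┐ ╵ │
│↳ ↓│ │↑ ↰│↳ ↓│
├─┐ │ └─┐ ├─┐ │
│ │↓│   │↑│ │↓│
│ ╵ └───┘ │ ╵ │
│  ↳ → → ↑│  B│
└─────────┴───┘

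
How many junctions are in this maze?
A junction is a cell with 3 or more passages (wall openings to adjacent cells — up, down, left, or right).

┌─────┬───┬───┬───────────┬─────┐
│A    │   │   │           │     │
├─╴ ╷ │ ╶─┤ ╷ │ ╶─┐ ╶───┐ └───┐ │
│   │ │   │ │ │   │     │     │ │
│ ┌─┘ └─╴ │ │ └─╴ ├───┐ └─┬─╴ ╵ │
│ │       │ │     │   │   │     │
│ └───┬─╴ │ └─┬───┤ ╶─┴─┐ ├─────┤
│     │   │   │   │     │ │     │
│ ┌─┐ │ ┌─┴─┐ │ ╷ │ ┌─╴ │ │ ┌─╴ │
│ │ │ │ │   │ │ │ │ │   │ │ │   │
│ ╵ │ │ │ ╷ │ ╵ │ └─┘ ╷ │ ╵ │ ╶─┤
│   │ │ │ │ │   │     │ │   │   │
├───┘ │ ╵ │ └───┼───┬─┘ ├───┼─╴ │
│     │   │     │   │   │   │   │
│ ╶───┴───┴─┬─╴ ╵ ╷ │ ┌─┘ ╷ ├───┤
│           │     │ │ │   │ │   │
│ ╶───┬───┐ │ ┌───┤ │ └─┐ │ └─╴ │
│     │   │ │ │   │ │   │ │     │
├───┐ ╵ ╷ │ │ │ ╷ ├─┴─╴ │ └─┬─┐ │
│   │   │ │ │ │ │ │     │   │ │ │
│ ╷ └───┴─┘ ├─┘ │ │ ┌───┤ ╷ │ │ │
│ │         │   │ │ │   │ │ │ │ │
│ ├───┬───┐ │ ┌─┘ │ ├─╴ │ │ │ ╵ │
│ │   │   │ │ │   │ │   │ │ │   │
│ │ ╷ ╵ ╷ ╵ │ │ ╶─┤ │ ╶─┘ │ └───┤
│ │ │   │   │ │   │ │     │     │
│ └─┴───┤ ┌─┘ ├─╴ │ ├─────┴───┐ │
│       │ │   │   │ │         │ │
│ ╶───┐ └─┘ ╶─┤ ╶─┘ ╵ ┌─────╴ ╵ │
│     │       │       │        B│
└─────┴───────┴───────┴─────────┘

Checking each cell for number of passages:

Junctions found (3+ passages):
  (0, 1): 3 passages
  (0, 9): 3 passages
  (2, 2): 3 passages
  (2, 4): 3 passages
  (2, 14): 3 passages
  (3, 0): 3 passages
  (3, 9): 3 passages
  (4, 11): 3 passages
  (7, 0): 3 passages
  (7, 7): 3 passages
  (7, 12): 3 passages
  (8, 15): 3 passages
  (9, 12): 3 passages
  (10, 5): 3 passages
  (12, 4): 3 passages
  (13, 0): 3 passages
  (14, 5): 3 passages
  (14, 9): 3 passages
  (14, 14): 3 passages
Total junctions: 19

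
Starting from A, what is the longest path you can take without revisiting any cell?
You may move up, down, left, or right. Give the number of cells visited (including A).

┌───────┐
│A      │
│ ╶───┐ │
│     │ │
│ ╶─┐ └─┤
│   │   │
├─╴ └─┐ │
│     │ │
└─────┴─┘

Finding longest simple path using DFS:
Start: (0, 0)
Longest path visits 7 cells
Path: A → down → right → right → down → right → down

Solution:

┌───────┐
│A      │
│ ╶───┐ │
│↳ → ↓│ │
│ ╶─┐ └─┤
│   │↳ ↓│
├─╴ └─┐ │
│     │B│
└─────┴─┘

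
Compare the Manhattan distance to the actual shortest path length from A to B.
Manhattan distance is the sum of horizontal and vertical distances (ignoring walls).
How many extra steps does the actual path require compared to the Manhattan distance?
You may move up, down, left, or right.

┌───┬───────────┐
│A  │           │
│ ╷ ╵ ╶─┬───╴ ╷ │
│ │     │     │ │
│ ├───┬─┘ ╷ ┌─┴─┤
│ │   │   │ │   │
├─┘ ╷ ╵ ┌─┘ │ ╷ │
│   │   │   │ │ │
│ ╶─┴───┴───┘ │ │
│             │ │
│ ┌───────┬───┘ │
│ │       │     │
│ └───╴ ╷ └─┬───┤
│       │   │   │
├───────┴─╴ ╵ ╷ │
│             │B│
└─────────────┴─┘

Manhattan distance: |7 - 0| + |7 - 0| = 14
Actual path length: 34
Extra steps: 34 - 14 = 20

Solution:

┌───┬───────────┐
│A ↓│↱ → → → ↓  │
│ ╷ ╵ ╶─┬───╴ ╷ │
│ │↳ ↑  │↓ ← ↲│ │
│ ├───┬─┘ ╷ ┌─┴─┤
│ │↓ ↰│↓ ↲│ │   │
├─┘ ╷ ╵ ┌─┘ │ ╷ │
│↓ ↲│↑ ↲│   │ │ │
│ ╶─┴───┴───┘ │ │
│↓            │ │
│ ┌───────┬───┘ │
│↓│    ↱ ↓│     │
│ └───╴ ╷ └─┬───┤
│↳ → → ↑│↳ ↓│↱ ↓│
├───────┴─╴ ╵ ╷ │
│          ↳ ↑│B│
└─────────────┴─┘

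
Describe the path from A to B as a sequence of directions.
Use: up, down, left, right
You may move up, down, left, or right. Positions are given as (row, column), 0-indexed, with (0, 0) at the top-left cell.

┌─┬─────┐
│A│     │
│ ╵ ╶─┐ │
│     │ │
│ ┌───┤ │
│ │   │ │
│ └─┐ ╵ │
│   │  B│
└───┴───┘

Finding the path and converting it to directions:
Path through cells: (0,0) → (1,0) → (1,1) → (0,1) → (0,2) → (0,3) → (1,3) → (2,3) → (3,3)
Directions: down, right, up, right, right, down, down, down

Solution:

┌─┬─────┐
│A│↱ → ↓│
│ ╵ ╶─┐ │
│↳ ↑  │↓│
│ ┌───┤ │
│ │   │↓│
│ └─┐ ╵ │
│   │  B│
└───┴───┘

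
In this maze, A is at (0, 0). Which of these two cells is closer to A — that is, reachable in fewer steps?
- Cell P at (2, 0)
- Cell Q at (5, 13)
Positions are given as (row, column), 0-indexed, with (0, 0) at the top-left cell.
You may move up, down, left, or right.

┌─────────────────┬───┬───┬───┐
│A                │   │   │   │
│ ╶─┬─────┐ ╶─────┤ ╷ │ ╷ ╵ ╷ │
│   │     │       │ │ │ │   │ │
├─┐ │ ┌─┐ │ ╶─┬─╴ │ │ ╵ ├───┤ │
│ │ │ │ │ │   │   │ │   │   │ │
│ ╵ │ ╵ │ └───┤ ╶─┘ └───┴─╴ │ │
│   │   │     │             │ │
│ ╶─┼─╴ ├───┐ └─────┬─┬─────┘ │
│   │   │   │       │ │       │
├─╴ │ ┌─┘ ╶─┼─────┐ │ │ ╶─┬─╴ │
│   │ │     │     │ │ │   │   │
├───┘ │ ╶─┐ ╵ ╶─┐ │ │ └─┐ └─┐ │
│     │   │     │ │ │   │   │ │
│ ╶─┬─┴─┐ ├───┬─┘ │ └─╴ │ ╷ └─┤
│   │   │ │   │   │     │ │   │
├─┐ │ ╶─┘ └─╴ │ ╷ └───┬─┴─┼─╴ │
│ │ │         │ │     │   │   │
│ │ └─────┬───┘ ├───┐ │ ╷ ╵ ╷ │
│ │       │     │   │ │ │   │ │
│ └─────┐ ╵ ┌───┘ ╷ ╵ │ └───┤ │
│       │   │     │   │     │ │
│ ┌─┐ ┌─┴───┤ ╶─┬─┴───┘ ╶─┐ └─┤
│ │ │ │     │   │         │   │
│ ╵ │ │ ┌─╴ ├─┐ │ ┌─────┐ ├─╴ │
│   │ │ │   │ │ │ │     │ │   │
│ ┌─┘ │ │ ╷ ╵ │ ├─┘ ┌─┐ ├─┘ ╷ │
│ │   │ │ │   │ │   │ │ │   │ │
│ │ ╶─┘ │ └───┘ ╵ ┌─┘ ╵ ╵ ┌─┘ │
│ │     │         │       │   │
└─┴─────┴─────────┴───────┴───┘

Shortest path A → P at (2, 0): 6 steps
Shortest path A → Q at (5, 13): 34 steps

P is closer (6 steps vs 34 steps).

Path to P:

┌─────────────────┬───┬───┬───┐
│A                │   │   │   │
│ ╶─┬─────┐ ╶─────┤ ╷ │ ╷ ╵ ╷ │
│↳ ↓│     │       │ │ │ │   │ │
├─┐ │ ┌─┐ │ ╶─┬─╴ │ │ ╵ ├───┤ │
│P│↓│ │ │ │   │   │ │   │   │ │
│ ╵ │ ╵ │ └───┤ ╶─┘ └───┴─╴ │ │
│↑ ↲│   │     │             │ │
│ ╶─┼─╴ ├───┐ └─────┬─┬─────┘ │
│   │   │   │       │ │       │
├─╴ │ ┌─┘ ╶─┼─────┐ │ │ ╶─┬─╴ │
│   │ │     │     │ │ │   │   │
├───┘ │ ╶─┐ ╵ ╶─┐ │ │ └─┐ └─┐ │
│     │   │     │ │ │   │   │ │
│ ╶─┬─┴─┐ ├───┬─┘ │ └─╴ │ ╷ └─┤
│   │   │ │   │   │     │ │   │
├─┐ │ ╶─┘ └─╴ │ ╷ └───┬─┴─┼─╴ │
│ │ │         │ │     │   │   │
│ │ └─────┬───┘ ├───┐ │ ╷ ╵ ╷ │
│ │       │     │   │ │ │   │ │
│ └─────┐ ╵ ┌───┘ ╷ ╵ │ └───┤ │
│       │   │     │   │     │ │
│ ┌─┐ ┌─┴───┤ ╶─┬─┴───┘ ╶─┐ └─┤
│ │ │ │     │   │         │   │
│ ╵ │ │ ┌─╴ ├─┐ │ ┌─────┐ ├─╴ │
│   │ │ │   │ │ │ │     │ │   │
│ ┌─┘ │ │ ╷ ╵ │ ├─┘ ┌─┐ ├─┘ ╷ │
│ │   │ │ │   │ │   │ │ │   │ │
│ │ ╶─┘ │ └───┘ ╵ ┌─┘ ╵ ╵ ┌─┘ │
│ │     │         │       │   │
└─┴─────┴─────────┴───────┴───┘

Path to Q:

┌─────────────────┬───┬───┬───┐
│A → → → → ↓      │↱ ↓│↱ ↓│↱ ↓│
│ ╶─┬─────┐ ╶─────┤ ╷ │ ╷ ╵ ╷ │
│   │     │↳ → → ↓│↑│↓│↑│↳ ↑│↓│
├─┐ │ ┌─┐ │ ╶─┬─╴ │ │ ╵ ├───┤ │
│ │ │ │ │ │   │↓ ↲│↑│↳ ↑│   │↓│
│ ╵ │ ╵ │ └───┤ ╶─┘ └───┴─╴ │ │
│   │   │     │↳ → ↑        │↓│
│ ╶─┼─╴ ├───┐ └─────┬─┬─────┘ │
│   │   │   │       │ │      ↓│
├─╴ │ ┌─┘ ╶─┼─────┐ │ │ ╶─┬─╴ │
│   │ │     │     │ │ │   │Q ↲│
├───┘ │ ╶─┐ ╵ ╶─┐ │ │ └─┐ └─┐ │
│     │   │     │ │ │   │   │ │
│ ╶─┬─┴─┐ ├───┬─┘ │ └─╴ │ ╷ └─┤
│   │   │ │   │   │     │ │   │
├─┐ │ ╶─┘ └─╴ │ ╷ └───┬─┴─┼─╴ │
│ │ │         │ │     │   │   │
│ │ └─────┬───┘ ├───┐ │ ╷ ╵ ╷ │
│ │       │     │   │ │ │   │ │
│ └─────┐ ╵ ┌───┘ ╷ ╵ │ └───┤ │
│       │   │     │   │     │ │
│ ┌─┐ ┌─┴───┤ ╶─┬─┴───┘ ╶─┐ └─┤
│ │ │ │     │   │         │   │
│ ╵ │ │ ┌─╴ ├─┐ │ ┌─────┐ ├─╴ │
│   │ │ │   │ │ │ │     │ │   │
│ ┌─┘ │ │ ╷ ╵ │ ├─┘ ┌─┐ ├─┘ ╷ │
│ │   │ │ │   │ │   │ │ │   │ │
│ │ ╶─┘ │ └───┘ ╵ ┌─┘ ╵ ╵ ┌─┘ │
│ │     │         │       │   │
└─┴─────┴─────────┴───────┴───┘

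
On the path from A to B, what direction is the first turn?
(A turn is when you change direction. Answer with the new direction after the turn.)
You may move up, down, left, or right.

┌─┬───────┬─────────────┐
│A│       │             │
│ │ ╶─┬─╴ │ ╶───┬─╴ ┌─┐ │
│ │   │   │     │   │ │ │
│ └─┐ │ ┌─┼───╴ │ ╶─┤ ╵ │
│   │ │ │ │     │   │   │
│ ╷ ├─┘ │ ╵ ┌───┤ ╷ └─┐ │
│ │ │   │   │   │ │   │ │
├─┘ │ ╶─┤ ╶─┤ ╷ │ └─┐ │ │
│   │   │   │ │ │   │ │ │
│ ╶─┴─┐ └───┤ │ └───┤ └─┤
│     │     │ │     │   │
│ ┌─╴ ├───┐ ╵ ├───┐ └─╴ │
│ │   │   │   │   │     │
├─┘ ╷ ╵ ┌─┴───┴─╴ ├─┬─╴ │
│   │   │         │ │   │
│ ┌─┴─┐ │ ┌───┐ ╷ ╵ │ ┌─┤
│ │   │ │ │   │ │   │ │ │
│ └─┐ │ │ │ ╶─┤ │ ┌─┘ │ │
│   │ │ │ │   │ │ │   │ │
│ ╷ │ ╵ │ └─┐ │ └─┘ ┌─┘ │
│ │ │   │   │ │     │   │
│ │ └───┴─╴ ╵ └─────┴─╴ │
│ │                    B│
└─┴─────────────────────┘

Directions: down, down, right, down, down, left, down, right, right, down, left, down, left, down, down, right, down, down, right, right, right, right, right, right, right, right, right, right
First turn direction: right

Solution:

┌─┬───────┬─────────────┐
│A│       │             │
│ │ ╶─┬─╴ │ ╶───┬─╴ ┌─┐ │
│↓│   │   │     │   │ │ │
│ └─┐ │ ┌─┼───╴ │ ╶─┤ ╵ │
│↳ ↓│ │ │ │     │   │   │
│ ╷ ├─┘ │ ╵ ┌───┤ ╷ └─┐ │
│ │↓│   │   │   │ │   │ │
├─┘ │ ╶─┤ ╶─┤ ╷ │ └─┐ │ │
│↓ ↲│   │   │ │ │   │ │ │
│ ╶─┴─┐ └───┤ │ └───┤ └─┤
│↳ → ↓│     │ │     │   │
│ ┌─╴ ├───┐ ╵ ├───┐ └─╴ │
│ │↓ ↲│   │   │   │     │
├─┘ ╷ ╵ ┌─┴───┴─╴ ├─┬─╴ │
│↓ ↲│   │         │ │   │
│ ┌─┴─┐ │ ┌───┐ ╷ ╵ │ ┌─┤
│↓│   │ │ │   │ │   │ │ │
│ └─┐ │ │ │ ╶─┤ │ ┌─┘ │ │
│↳ ↓│ │ │ │   │ │ │   │ │
│ ╷ │ ╵ │ └─┐ │ └─┘ ┌─┘ │
│ │↓│   │   │ │     │   │
│ │ └───┴─╴ ╵ └─────┴─╴ │
│ │↳ → → → → → → → → → B│
└─┴─────────────────────┘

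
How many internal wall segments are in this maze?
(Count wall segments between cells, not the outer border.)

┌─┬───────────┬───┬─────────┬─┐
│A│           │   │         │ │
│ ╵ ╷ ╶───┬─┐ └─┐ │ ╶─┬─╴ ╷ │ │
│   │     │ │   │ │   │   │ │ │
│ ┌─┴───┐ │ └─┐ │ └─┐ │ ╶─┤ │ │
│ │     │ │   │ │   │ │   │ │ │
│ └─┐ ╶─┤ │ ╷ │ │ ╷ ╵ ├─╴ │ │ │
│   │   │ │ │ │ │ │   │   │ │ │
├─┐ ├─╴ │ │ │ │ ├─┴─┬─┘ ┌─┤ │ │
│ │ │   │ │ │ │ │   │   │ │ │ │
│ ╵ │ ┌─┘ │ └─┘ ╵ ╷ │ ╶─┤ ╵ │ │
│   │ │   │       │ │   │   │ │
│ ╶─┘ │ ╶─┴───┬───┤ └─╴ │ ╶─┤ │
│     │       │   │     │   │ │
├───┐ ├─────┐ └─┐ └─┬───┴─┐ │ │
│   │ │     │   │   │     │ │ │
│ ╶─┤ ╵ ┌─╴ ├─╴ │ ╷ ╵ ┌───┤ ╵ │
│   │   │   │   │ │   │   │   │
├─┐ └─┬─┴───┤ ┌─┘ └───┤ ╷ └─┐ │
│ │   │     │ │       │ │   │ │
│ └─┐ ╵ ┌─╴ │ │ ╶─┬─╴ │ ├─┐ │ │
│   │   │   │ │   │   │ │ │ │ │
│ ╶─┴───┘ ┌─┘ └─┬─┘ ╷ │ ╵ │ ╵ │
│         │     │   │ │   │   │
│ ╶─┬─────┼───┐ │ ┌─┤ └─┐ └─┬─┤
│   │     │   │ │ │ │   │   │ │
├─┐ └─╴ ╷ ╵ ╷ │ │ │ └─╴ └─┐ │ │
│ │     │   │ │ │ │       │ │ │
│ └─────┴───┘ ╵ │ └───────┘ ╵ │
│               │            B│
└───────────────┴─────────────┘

Counting internal wall segments:
Total internal walls: 196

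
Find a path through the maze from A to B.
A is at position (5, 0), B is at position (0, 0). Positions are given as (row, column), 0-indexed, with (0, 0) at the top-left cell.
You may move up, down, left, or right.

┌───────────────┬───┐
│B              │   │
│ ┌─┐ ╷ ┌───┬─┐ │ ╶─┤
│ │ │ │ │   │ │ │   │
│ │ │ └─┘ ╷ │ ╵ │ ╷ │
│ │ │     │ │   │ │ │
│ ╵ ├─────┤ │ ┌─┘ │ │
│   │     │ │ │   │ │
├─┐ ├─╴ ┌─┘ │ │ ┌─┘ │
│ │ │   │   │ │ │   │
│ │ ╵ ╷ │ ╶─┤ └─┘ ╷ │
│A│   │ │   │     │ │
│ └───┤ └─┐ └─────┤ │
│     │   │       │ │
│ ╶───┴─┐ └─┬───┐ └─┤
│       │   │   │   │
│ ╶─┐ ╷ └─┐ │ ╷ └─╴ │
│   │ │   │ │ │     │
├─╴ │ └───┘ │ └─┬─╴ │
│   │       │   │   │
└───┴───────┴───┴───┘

Finding the shortest path from (5, 0) to (0, 0):
Path length: 25 steps
Directions: down → down → right → right → down → down → right → right → right → up → up → left → up → left → up → up → left → down → left → up → up → left → up → up → up

Solution:

┌───────────────┬───┐
│B              │   │
│ ┌─┐ ╷ ┌───┬─┐ │ ╶─┤
│↑│ │ │ │   │ │ │   │
│ │ │ └─┘ ╷ │ ╵ │ ╷ │
│↑│ │     │ │   │ │ │
│ ╵ ├─────┤ │ ┌─┘ │ │
│↑ ↰│     │ │ │   │ │
├─┐ ├─╴ ┌─┘ │ │ ┌─┘ │
│ │↑│↓ ↰│   │ │ │   │
│ │ ╵ ╷ │ ╶─┤ └─┘ ╷ │
│A│↑ ↲│↑│   │     │ │
│ └───┤ └─┐ └─────┤ │
│↓    │↑ ↰│       │ │
│ ╶───┴─┐ └─┬───┐ └─┤
│↳ → ↓  │↑ ↰│   │   │
│ ╶─┐ ╷ └─┐ │ ╷ └─╴ │
│   │↓│   │↑│ │     │
├─╴ │ └───┘ │ └─┬─╴ │
│   │↳ → → ↑│   │   │
└───┴───────┴───┴───┘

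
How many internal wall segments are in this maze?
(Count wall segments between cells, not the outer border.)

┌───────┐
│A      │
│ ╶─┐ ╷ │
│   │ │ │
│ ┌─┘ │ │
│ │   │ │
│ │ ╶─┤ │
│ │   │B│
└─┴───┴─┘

Counting internal wall segments:
Total internal walls: 9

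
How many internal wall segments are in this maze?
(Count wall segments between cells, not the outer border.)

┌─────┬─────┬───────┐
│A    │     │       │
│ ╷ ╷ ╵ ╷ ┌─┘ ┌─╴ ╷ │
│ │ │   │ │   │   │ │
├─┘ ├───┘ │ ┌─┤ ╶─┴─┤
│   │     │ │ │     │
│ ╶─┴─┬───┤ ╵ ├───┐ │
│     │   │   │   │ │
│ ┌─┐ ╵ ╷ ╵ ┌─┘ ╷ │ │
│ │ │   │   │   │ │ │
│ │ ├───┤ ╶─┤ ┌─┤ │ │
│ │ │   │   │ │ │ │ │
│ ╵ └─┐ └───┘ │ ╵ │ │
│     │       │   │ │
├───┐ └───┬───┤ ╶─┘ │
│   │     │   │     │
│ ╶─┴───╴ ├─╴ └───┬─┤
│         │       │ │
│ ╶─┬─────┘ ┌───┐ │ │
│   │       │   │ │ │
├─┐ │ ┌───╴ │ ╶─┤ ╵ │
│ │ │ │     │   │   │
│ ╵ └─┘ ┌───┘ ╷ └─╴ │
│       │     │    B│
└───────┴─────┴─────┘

Counting internal wall segments:
Total internal walls: 99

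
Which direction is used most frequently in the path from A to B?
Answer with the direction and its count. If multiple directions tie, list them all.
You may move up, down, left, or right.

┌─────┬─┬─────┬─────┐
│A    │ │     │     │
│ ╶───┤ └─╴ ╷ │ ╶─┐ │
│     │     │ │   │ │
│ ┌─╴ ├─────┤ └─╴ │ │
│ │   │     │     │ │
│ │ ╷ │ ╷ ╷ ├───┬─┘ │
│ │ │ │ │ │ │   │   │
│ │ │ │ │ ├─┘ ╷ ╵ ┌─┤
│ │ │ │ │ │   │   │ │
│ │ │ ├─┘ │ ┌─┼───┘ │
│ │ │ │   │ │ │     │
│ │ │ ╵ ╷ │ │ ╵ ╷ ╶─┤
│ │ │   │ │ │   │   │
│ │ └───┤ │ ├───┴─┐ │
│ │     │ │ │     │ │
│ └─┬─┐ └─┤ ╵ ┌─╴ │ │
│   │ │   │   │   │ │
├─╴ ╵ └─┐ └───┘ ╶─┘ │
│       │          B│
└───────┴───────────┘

Directions: down, right, right, down, left, down, down, down, down, down, right, right, down, right, down, right, right, right, right, right
Counts: {'down': 9, 'right': 10, 'left': 1}
Most common: right (10 times)

Solution:

┌─────┬─┬─────┬─────┐
│A    │ │     │     │
│ ╶───┤ └─╴ ╷ │ ╶─┐ │
│↳ → ↓│     │ │   │ │
│ ┌─╴ ├─────┤ └─╴ │ │
│ │↓ ↲│     │     │ │
│ │ ╷ │ ╷ ╷ ├───┬─┘ │
│ │↓│ │ │ │ │   │   │
│ │ │ │ │ ├─┘ ╷ ╵ ┌─┤
│ │↓│ │ │ │   │   │ │
│ │ │ ├─┘ │ ┌─┼───┘ │
│ │↓│ │   │ │ │     │
│ │ │ ╵ ╷ │ │ ╵ ╷ ╶─┤
│ │↓│   │ │ │   │   │
│ │ └───┤ │ ├───┴─┐ │
│ │↳ → ↓│ │ │     │ │
│ └─┬─┐ └─┤ ╵ ┌─╴ │ │
│   │ │↳ ↓│   │   │ │
├─╴ ╵ └─┐ └───┘ ╶─┘ │
│       │↳ → → → → B│
└───────┴───────────┘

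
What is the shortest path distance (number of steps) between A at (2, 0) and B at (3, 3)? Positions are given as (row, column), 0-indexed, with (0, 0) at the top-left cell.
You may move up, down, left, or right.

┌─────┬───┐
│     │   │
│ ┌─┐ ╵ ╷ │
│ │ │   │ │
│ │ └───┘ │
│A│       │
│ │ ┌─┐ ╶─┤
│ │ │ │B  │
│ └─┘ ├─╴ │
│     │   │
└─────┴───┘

Finding path from (2, 0) to (3, 3):
Path: (2,0) → (1,0) → (0,0) → (0,1) → (0,2) → (1,2) → (1,3) → (0,3) → (0,4) → (1,4) → (2,4) → (2,3) → (3,3)
Distance: 12 steps

Solution:

┌─────┬───┐
│↱ → ↓│↱ ↓│
│ ┌─┐ ╵ ╷ │
│↑│ │↳ ↑│↓│
│ │ └───┘ │
│A│    ↓ ↲│
│ │ ┌─┐ ╶─┤
│ │ │ │B  │
│ └─┘ ├─╴ │
│     │   │
└─────┴───┘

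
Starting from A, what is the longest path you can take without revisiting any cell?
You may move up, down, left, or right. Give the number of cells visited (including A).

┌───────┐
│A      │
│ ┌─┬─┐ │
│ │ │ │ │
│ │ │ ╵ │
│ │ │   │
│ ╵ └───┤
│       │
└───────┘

Finding longest simple path using DFS:
Start: (0, 0)
Longest path visits 8 cells
Path: A → right → right → right → down → down → left → up

Solution:

┌───────┐
│A → → ↓│
│ ┌─┬─┐ │
│ │ │B│↓│
│ │ │ ╵ │
│ │ │↑ ↲│
│ ╵ └───┤
│       │
└───────┘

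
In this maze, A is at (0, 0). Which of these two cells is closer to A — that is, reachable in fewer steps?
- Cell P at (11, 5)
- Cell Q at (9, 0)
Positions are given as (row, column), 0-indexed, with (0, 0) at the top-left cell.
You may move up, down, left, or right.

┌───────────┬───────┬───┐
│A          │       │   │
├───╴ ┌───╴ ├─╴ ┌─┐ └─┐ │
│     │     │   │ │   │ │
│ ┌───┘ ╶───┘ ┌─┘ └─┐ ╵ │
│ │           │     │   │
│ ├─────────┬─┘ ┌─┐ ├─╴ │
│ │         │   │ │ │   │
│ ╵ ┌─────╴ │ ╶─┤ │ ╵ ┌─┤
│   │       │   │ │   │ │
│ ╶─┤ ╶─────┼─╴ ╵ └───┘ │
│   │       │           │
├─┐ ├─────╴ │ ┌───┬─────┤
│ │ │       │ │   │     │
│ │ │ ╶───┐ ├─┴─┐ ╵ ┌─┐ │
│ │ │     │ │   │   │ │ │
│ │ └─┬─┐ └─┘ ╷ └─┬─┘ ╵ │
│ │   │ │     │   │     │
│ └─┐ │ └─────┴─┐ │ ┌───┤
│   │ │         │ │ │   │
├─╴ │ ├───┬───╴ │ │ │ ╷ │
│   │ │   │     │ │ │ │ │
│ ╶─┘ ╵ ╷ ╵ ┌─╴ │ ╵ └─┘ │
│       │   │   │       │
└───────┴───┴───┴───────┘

Shortest path A → P at (11, 5): 22 steps
Shortest path A → Q at (9, 0): 23 steps

P is closer (22 steps vs 23 steps).

Path to P:

┌───────────┬───────┬───┐
│A → ↓      │       │   │
├───╴ ┌───╴ ├─╴ ┌─┐ └─┐ │
│↓ ← ↲│     │   │ │   │ │
│ ┌───┘ ╶───┘ ┌─┘ └─┐ ╵ │
│↓│           │     │   │
│ ├─────────┬─┘ ┌─┐ ├─╴ │
│↓│         │   │ │ │   │
│ ╵ ┌─────╴ │ ╶─┤ │ ╵ ┌─┤
│↓  │       │   │ │   │ │
│ ╶─┤ ╶─────┼─╴ ╵ └───┘ │
│↳ ↓│       │           │
├─┐ ├─────╴ │ ┌───┬─────┤
│ │↓│       │ │   │     │
│ │ │ ╶───┐ ├─┴─┐ ╵ ┌─┐ │
│ │↓│     │ │   │   │ │ │
│ │ └─┬─┐ └─┘ ╷ └─┬─┘ ╵ │
│ │↳ ↓│ │     │   │     │
│ └─┐ │ └─────┴─┐ │ ┌───┤
│   │↓│         │ │ │   │
├─╴ │ ├───┬───╴ │ │ │ ╷ │
│   │↓│↱ ↓│     │ │ │ │ │
│ ╶─┘ ╵ ╷ ╵ ┌─╴ │ ╵ └─┘ │
│    ↳ ↑│↳ P│   │       │
└───────┴───┴───┴───────┘

Path to Q:

┌───────────┬───────┬───┐
│A → ↓      │       │   │
├───╴ ┌───╴ ├─╴ ┌─┐ └─┐ │
│↓ ← ↲│     │   │ │   │ │
│ ┌───┘ ╶───┘ ┌─┘ └─┐ ╵ │
│↓│           │     │   │
│ ├─────────┬─┘ ┌─┐ ├─╴ │
│↓│         │   │ │ │   │
│ ╵ ┌─────╴ │ ╶─┤ │ ╵ ┌─┤
│↓  │       │   │ │   │ │
│ ╶─┤ ╶─────┼─╴ ╵ └───┘ │
│↳ ↓│       │           │
├─┐ ├─────╴ │ ┌───┬─────┤
│ │↓│       │ │   │     │
│ │ │ ╶───┐ ├─┴─┐ ╵ ┌─┐ │
│ │↓│     │ │   │   │ │ │
│ │ └─┬─┐ └─┘ ╷ └─┬─┘ ╵ │
│ │↳ ↓│ │     │   │     │
│ └─┐ │ └─────┴─┐ │ ┌───┤
│Q ↰│↓│         │ │ │   │
├─╴ │ ├───┬───╴ │ │ │ ╷ │
│↱ ↑│↓│   │     │ │ │ │ │
│ ╶─┘ ╵ ╷ ╵ ┌─╴ │ ╵ └─┘ │
│↑ ← ↲  │   │   │       │
└───────┴───┴───┴───────┘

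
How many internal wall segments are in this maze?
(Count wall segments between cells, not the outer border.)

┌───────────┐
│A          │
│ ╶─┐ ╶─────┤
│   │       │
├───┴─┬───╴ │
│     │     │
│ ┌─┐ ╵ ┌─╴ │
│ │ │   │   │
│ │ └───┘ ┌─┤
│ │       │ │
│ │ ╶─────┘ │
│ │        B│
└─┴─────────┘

Counting internal wall segments:
Total internal walls: 25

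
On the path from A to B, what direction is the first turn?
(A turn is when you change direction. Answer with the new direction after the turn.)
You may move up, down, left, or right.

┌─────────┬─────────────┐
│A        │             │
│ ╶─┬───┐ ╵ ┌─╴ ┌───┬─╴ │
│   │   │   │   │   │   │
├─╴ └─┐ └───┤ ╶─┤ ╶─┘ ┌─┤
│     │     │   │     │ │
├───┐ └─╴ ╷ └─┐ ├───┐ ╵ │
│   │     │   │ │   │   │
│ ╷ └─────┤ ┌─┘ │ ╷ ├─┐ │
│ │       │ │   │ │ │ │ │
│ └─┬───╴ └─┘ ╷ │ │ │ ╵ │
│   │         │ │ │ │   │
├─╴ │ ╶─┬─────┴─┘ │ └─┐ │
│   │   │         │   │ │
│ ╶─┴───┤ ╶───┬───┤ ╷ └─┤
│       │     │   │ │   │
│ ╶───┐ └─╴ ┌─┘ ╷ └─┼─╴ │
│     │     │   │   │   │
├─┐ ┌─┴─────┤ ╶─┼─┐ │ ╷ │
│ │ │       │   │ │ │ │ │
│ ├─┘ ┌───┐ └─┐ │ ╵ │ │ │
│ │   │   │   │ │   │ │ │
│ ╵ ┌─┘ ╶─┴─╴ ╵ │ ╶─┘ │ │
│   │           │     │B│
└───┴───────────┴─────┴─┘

Directions: right, right, right, right, down, right, up, right, right, down, left, down, right, down, down, left, down, left, left, up, left, left, left, up, left, down, down, right, down, left, down, right, right, right, down, right, right, up, left, up, right, right, right, right, up, up, up, right, down, down, down, right, down, right, down, down, down, down
First turn direction: down

Solution:

┌─────────┬─────────────┐
│A → → → ↓│↱ → ↓        │
│ ╶─┬───┐ ╵ ┌─╴ ┌───┬─╴ │
│   │   │↳ ↑│↓ ↲│   │   │
├─╴ └─┐ └───┤ ╶─┤ ╶─┘ ┌─┤
│     │     │↳ ↓│     │ │
├───┐ └─╴ ╷ └─┐ ├───┐ ╵ │
│↓ ↰│     │   │↓│↱ ↓│   │
│ ╷ └─────┤ ┌─┘ │ ╷ ├─┐ │
│↓│↑ ← ← ↰│ │↓ ↲│↑│↓│ │ │
│ └─┬───╴ └─┘ ╷ │ │ │ ╵ │
│↳ ↓│    ↑ ← ↲│ │↑│↓│   │
├─╴ │ ╶─┬─────┴─┘ │ └─┐ │
│↓ ↲│   │↱ → → → ↑│↳ ↓│ │
│ ╶─┴───┤ ╶───┬───┤ ╷ └─┤
│↳ → → ↓│↑ ↰  │   │ │↳ ↓│
│ ╶───┐ └─╴ ┌─┘ ╷ └─┼─╴ │
│     │↳ → ↑│   │   │  ↓│
├─┐ ┌─┴─────┤ ╶─┼─┐ │ ╷ │
│ │ │       │   │ │ │ │↓│
│ ├─┘ ┌───┐ └─┐ │ ╵ │ │ │
│ │   │   │   │ │   │ │↓│
│ ╵ ┌─┘ ╶─┴─╴ ╵ │ ╶─┘ │ │
│   │           │     │B│
└───┴───────────┴─────┴─┘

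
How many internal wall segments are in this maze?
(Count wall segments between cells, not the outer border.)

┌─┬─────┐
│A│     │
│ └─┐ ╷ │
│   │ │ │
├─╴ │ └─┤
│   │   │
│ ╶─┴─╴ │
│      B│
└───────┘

Counting internal wall segments:
Total internal walls: 9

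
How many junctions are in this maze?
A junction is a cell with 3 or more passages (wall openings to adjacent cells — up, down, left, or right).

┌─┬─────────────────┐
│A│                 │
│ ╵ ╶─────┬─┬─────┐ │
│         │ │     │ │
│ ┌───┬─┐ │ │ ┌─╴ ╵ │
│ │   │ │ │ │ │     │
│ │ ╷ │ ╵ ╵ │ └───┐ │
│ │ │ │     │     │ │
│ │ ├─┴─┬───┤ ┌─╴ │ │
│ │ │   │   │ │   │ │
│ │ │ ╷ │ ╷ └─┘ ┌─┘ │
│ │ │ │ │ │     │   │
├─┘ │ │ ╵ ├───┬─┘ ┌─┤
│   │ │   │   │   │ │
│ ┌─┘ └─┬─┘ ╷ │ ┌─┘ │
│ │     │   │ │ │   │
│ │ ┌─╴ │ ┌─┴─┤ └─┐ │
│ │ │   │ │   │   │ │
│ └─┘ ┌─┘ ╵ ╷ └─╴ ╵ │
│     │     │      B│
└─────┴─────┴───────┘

Checking each cell for number of passages:

Junctions found (3+ passages):
  (1, 0): 3 passages
  (1, 1): 3 passages
  (2, 8): 3 passages
  (2, 9): 3 passages
  (3, 4): 3 passages
  (3, 6): 3 passages
  (7, 2): 3 passages
  (7, 9): 3 passages
  (9, 4): 3 passages
  (9, 8): 3 passages
Total junctions: 10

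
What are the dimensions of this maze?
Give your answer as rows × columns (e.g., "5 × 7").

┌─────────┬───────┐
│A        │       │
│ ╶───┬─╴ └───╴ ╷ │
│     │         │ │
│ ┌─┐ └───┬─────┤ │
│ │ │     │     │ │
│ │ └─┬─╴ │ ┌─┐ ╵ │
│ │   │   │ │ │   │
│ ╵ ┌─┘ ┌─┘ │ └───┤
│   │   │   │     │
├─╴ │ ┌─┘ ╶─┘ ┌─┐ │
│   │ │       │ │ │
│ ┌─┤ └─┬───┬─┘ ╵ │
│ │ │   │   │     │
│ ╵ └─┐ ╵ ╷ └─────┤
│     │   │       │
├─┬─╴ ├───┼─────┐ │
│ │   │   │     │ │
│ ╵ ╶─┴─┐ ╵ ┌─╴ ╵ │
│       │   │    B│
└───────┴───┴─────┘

Counting the maze dimensions:
Rows (vertical): 10
Columns (horizontal): 9
Dimensions: 10 × 9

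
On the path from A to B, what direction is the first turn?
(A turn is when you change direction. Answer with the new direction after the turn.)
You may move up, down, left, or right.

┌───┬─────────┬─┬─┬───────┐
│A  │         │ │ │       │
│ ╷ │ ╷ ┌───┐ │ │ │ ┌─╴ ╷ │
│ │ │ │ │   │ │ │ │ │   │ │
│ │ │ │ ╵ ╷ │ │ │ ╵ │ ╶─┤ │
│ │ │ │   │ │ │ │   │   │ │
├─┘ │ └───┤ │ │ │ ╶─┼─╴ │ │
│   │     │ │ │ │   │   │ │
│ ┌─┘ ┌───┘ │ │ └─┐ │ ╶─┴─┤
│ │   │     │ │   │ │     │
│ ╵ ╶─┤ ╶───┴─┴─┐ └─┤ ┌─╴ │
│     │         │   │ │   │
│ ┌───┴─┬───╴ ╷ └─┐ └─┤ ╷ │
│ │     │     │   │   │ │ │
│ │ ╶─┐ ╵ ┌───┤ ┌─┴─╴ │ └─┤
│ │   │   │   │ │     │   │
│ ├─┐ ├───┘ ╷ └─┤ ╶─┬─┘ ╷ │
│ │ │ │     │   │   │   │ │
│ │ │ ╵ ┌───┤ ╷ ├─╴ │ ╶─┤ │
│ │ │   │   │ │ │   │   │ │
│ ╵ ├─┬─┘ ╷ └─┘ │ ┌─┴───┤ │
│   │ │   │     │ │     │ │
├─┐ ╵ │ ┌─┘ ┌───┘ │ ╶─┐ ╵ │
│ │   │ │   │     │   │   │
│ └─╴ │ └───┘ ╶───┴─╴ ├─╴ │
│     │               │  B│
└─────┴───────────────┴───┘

Directions: right, down, down, down, left, down, down, right, up, right, up, up, up, up, right, down, down, right, up, right, down, down, down, left, left, down, right, right, right, down, left, left, down, left, up, left, left, down, right, down, down, right, up, right, right, up, right, down, right, down, down, left, left, up, left, down, left, down, down, right, right, right, right, right, right, right, up, left, up, right, right, down, right, down
First turn direction: down

Solution:

┌───┬─────────┬─┬─┬───────┐
│A ↓│↱ ↓      │ │ │       │
│ ╷ │ ╷ ┌───┐ │ │ │ ┌─╴ ╷ │
│ │↓│↑│↓│↱ ↓│ │ │ │ │   │ │
│ │ │ │ ╵ ╷ │ │ │ ╵ │ ╶─┤ │
│ │↓│↑│↳ ↑│↓│ │ │   │   │ │
├─┘ │ └───┤ │ │ │ ╶─┼─╴ │ │
│↓ ↲│↑    │↓│ │ │   │   │ │
│ ┌─┘ ┌───┘ │ │ └─┐ │ ╶─┴─┤
│↓│↱ ↑│↓ ← ↲│ │   │ │     │
│ ╵ ╶─┤ ╶───┴─┴─┐ └─┤ ┌─╴ │
│↳ ↑  │↳ → → ↓  │   │ │   │
│ ┌───┴─┬───╴ ╷ └─┐ └─┤ ╷ │
│ │↓ ← ↰│↓ ← ↲│   │   │ │ │
│ │ ╶─┐ ╵ ┌───┤ ┌─┴─╴ │ └─┤
│ │↳ ↓│↑ ↲│↱ ↓│ │     │   │
│ ├─┐ ├───┘ ╷ └─┤ ╶─┬─┘ ╷ │
│ │ │↓│↱ → ↑│↳ ↓│   │   │ │
│ │ │ ╵ ┌───┤ ╷ ├─╴ │ ╶─┤ │
│ │ │↳ ↑│↓ ↰│ │↓│   │   │ │
│ ╵ ├─┬─┘ ╷ └─┘ │ ┌─┴───┤ │
│   │ │↓ ↲│↑ ← ↲│ │↱ → ↓│ │
├─┐ ╵ │ ┌─┘ ┌───┘ │ ╶─┐ ╵ │
│ │   │↓│   │     │↑ ↰│↳ ↓│
│ └─╴ │ └───┘ ╶───┴─╴ ├─╴ │
│     │↳ → → → → → → ↑│  B│
└─────┴───────────────┴───┘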